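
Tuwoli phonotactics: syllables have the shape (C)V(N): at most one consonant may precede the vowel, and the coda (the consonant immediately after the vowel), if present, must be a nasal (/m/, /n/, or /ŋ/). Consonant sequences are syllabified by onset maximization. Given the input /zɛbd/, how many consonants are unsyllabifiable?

Under (C)V(N), the unsyllabifiable consonants are /b/, /d/ (only a nasal (/m/, /n/, or /ŋ/) is licensed in coda position; onsets are limited to one consonant).

2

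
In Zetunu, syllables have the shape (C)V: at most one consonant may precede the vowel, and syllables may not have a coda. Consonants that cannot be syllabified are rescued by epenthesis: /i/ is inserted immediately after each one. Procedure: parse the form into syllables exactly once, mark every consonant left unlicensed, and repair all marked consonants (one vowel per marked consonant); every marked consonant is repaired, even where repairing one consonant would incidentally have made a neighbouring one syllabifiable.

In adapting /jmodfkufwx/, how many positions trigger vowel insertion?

6

The unsyllabifiable consonants are /j/, /d/, /f/, /f/, /w/, /x/; each receives one epenthetic vowel.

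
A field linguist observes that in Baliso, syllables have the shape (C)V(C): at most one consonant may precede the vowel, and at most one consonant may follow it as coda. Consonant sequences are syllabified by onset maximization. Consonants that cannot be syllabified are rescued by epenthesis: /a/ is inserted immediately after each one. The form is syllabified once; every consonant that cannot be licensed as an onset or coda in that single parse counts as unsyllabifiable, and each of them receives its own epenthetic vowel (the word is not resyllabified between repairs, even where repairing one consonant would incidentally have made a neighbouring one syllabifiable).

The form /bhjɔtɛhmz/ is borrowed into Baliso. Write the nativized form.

The consonants /b/, /h/, /m/, /z/ cannot be parsed into a legal (C)V(C) syllable (at most one coda consonant is licensed; onsets are limited to one consonant).
Each unlicensed consonant becomes the onset of a new syllable: /b/ → /ba/, /h/ → /ha/, /m/ → /ma/, /z/ → /za/.

bahajɔtɛhmaza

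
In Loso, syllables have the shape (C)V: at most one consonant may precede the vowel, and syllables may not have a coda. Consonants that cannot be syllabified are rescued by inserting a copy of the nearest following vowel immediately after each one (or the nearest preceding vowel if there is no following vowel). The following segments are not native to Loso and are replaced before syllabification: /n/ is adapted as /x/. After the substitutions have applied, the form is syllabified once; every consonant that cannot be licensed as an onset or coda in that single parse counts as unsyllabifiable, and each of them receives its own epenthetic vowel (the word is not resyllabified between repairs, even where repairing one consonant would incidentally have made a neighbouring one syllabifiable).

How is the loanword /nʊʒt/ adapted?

xʊʒʊtʊ

Substitution: /n/ → /x/, giving /xʊʒt/.
Under (C)V, the unsyllabifiable consonants are /ʒ/, /t/ (no codas are permitted; onsets are limited to one consonant).
Inserting the epenthetic vowel yields /ʒ/ → /ʒʊ/, /t/ → /tʊ/.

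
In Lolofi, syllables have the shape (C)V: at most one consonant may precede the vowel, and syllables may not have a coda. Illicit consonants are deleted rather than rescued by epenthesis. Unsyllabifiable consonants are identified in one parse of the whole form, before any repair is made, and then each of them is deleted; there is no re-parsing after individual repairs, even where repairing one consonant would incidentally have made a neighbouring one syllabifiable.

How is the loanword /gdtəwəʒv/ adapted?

təwə

Under (C)V, the unsyllabifiable consonants are /g/, /d/, /ʒ/, /v/ (no codas are permitted; onsets are limited to one consonant).
Deleting the stranded consonants removes /g/, /d/, /ʒ/, /v/.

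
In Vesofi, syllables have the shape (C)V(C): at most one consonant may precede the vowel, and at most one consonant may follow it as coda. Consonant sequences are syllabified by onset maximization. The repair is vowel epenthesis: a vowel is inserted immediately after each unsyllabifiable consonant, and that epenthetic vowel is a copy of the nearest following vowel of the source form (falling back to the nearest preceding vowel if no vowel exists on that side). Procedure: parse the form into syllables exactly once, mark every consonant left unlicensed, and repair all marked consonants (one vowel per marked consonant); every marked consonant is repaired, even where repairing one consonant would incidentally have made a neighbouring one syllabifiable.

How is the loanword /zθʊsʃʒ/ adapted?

zʊθʊsʃʊʒʊ

Under (C)V(C), the unsyllabifiable consonants are /z/, /ʃ/, /ʒ/ (at most one coda consonant is licensed; onsets are limited to one consonant).
Epenthesis after each stranded consonant: /z/ → /zʊ/, /ʃ/ → /ʃʊ/, /ʒ/ → /ʒʊ/.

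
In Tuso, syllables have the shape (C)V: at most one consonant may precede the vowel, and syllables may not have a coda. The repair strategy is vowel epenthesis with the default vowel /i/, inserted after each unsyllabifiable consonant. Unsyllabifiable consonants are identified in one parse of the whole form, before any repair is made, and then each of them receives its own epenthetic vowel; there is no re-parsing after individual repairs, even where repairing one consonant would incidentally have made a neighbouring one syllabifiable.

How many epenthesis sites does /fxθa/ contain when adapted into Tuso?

2

The unsyllabifiable consonants are /f/, /x/; each receives one epenthetic vowel.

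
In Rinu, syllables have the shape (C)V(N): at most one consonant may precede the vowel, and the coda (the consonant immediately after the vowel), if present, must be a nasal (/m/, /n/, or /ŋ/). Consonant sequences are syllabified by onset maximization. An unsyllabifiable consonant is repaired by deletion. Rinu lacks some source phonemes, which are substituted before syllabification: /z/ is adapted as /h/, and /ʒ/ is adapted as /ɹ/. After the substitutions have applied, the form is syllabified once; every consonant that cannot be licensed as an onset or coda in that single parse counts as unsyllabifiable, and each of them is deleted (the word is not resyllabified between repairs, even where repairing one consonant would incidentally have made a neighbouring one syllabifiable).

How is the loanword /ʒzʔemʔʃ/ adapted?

ʔem

Substitution: /ʒ/ → /ɹ/, /z/ → /h/, giving /ɹhʔemʔʃ/.
Under (C)V(N), the unsyllabifiable consonants are /ɹ/, /h/, /ʔ/, /ʃ/ (only a nasal (/m/, /n/, or /ŋ/) is licensed in coda position; onsets are limited to one consonant).
Each unlicensed consonant is deleted: /ɹ/, /h/, /ʔ/, /ʃ/.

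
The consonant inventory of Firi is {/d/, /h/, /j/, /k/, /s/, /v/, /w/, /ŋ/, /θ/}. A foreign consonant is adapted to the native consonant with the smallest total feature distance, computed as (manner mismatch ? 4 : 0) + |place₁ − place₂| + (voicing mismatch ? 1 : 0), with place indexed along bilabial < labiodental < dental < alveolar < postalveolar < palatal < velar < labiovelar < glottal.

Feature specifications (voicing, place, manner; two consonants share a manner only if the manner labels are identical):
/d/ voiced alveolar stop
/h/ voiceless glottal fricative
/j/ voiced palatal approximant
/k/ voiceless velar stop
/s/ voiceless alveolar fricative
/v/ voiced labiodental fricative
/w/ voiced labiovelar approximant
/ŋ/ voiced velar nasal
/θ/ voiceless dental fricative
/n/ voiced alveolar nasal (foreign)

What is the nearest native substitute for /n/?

ŋ

/ŋ/ is closest: same manner (nasal), place distance 3 (alveolar→velar), same voicing; total 3. Next closest is /d/ at distance 4.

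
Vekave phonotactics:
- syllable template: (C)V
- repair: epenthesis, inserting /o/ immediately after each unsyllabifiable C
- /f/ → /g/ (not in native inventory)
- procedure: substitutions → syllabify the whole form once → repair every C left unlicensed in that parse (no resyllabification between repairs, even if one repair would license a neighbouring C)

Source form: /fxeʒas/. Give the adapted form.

Substitution: /f/ → /g/, giving /gxeʒas/.
Under (C)V, the unsyllabifiable consonants are /g/, /s/ (no codas are permitted; onsets are limited to one consonant).
Epenthesis after each stranded consonant: /g/ → /go/, /s/ → /so/.

goxeʒaso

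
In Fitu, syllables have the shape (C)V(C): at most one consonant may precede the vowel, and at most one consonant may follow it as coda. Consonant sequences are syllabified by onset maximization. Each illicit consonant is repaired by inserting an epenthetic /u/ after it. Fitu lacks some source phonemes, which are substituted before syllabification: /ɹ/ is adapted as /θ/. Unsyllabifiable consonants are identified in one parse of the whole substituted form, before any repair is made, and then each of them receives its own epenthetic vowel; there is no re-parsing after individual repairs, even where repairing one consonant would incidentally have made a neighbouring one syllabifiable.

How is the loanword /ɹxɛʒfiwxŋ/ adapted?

θuxɛʒfiwxuŋu

Substitution: /ɹ/ → /θ/, giving /θxɛʒfiwxŋ/.
Under (C)V(C), the unsyllabifiable consonants are /θ/, /x/, /ŋ/ (at most one coda consonant is licensed; onsets are limited to one consonant).
Each unlicensed consonant becomes the onset of a new syllable: /θ/ → /θu/, /x/ → /xu/, /ŋ/ → /ŋu/.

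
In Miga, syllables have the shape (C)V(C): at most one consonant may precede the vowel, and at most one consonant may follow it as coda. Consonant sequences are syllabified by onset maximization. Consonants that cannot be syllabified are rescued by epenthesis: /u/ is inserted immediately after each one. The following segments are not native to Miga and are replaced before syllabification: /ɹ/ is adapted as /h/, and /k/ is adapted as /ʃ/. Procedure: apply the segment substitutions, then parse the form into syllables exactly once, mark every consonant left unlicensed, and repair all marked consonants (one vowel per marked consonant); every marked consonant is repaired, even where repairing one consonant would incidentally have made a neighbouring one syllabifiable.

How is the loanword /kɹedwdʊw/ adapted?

Substitution: /k/ → /ʃ/, /ɹ/ → /h/, giving /ʃhedwdʊw/.
Syllabifying with onset maximization leaves /ʃ/, /w/ stranded (at most one coda consonant is licensed; onsets are limited to one consonant).
Inserting the epenthetic vowel yields /ʃ/ → /ʃu/, /w/ → /wu/.

ʃuhedwudʊw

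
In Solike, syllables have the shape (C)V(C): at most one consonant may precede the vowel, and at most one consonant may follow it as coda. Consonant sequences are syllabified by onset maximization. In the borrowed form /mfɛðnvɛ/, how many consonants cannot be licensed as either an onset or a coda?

2

Under (C)V(C), the unsyllabifiable consonants are /m/, /n/ (at most one coda consonant is licensed; onsets are limited to one consonant).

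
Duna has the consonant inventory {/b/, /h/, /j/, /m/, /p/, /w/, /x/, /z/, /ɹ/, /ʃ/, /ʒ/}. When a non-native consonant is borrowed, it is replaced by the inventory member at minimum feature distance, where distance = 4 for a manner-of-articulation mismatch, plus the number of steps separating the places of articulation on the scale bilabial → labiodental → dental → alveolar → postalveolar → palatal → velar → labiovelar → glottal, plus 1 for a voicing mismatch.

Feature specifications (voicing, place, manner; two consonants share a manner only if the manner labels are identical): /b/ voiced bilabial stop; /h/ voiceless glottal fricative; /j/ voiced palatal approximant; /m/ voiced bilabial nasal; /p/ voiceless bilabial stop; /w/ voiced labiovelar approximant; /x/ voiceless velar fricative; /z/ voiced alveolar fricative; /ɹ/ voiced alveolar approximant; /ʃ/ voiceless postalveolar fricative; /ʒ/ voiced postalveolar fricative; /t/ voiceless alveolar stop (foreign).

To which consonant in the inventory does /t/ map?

p

/p/ is closest: same manner (stop), place distance 3 (alveolar→bilabial), same voicing; total 3. Next closest is /b/ at distance 4.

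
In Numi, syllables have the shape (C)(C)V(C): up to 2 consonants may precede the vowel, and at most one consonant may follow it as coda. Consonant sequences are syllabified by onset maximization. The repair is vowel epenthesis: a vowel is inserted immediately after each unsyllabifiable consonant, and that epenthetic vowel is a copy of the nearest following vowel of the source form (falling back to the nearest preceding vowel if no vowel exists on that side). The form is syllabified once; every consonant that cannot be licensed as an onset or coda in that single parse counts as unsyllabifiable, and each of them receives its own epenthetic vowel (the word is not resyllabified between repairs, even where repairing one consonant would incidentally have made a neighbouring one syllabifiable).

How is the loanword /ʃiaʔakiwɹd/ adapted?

Syllabifying with onset maximization leaves /ɹ/, /d/ stranded (at most one coda consonant is licensed; onsets may contain at most 2 consonants).
Inserting the epenthetic vowel yields /ɹ/ → /ɹi/, /d/ → /di/.

ʃiaʔakiwɹidi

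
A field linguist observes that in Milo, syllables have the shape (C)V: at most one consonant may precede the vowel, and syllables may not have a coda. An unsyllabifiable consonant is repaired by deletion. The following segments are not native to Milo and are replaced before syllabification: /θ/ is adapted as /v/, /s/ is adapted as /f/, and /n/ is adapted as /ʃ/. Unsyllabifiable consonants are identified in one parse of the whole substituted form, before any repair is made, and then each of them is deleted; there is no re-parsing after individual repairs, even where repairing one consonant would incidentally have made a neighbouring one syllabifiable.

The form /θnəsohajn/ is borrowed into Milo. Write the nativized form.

ʃəfoha

Substitution: /θ/ → /v/, /n/ → /ʃ/, /s/ → /f/, giving /vʃəfohajʃ/.
Syllabifying with onset maximization leaves /v/, /j/, /ʃ/ stranded (no codas are permitted; onsets are limited to one consonant).
Deletion applies to /v/, /j/, /ʃ/.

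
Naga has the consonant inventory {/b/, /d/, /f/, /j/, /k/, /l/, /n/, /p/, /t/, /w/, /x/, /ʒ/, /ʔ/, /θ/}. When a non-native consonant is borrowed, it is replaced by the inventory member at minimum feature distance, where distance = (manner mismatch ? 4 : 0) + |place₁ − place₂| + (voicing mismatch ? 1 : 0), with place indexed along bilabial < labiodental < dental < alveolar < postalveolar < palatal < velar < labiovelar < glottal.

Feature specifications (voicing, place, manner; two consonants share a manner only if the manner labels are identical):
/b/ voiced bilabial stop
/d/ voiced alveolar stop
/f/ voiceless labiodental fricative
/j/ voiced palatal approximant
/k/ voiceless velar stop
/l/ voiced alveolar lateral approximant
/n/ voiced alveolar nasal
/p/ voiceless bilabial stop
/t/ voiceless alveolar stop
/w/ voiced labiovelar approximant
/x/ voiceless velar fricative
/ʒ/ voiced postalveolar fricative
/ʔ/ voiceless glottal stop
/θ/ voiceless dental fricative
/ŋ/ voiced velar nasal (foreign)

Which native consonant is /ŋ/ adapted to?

n

/n/ is closest: same manner (nasal), place distance 3 (velar→alveolar), same voicing; total 3. Next closest is /j/ at distance 5.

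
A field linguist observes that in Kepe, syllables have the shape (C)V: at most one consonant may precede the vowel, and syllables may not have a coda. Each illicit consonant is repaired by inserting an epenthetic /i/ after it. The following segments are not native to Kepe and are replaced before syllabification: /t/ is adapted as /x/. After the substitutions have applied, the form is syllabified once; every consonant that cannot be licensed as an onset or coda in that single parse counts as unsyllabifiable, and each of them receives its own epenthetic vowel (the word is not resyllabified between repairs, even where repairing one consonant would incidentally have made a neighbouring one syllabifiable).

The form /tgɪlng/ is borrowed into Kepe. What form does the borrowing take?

xigɪlinigi

Substitution: /t/ → /x/, giving /xgɪlng/.
Syllabifying with onset maximization leaves /x/, /l/, /n/, /g/ stranded (no codas are permitted; onsets are limited to one consonant).
Inserting the epenthetic vowel yields /x/ → /xi/, /l/ → /li/, /n/ → /ni/, /g/ → /gi/.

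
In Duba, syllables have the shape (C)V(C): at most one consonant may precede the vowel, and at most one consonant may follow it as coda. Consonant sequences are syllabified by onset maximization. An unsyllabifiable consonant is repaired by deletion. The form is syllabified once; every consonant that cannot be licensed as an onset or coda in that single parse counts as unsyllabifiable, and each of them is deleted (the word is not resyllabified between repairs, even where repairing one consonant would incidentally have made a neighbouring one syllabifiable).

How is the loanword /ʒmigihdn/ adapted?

migih

The consonants /ʒ/, /d/, /n/ cannot be parsed into a legal (C)V(C) syllable (at most one coda consonant is licensed; onsets are limited to one consonant).
Deleting the stranded consonants removes /ʒ/, /d/, /n/.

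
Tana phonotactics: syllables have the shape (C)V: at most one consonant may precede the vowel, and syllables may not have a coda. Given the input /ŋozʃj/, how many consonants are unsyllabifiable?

3

Syllabifying with onset maximization leaves /z/, /ʃ/, /j/ stranded (no codas are permitted; onsets are limited to one consonant).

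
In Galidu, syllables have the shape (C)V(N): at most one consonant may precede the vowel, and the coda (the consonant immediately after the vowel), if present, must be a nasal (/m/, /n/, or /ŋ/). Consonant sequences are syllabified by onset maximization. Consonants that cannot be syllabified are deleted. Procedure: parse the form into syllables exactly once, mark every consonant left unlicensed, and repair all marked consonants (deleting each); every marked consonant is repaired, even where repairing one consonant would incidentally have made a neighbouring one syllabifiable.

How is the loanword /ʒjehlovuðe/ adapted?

jelovuðe

The consonants /ʒ/, /h/ cannot be parsed into a legal (C)V(N) syllable (only a nasal (/m/, /n/, or /ŋ/) is licensed in coda position; onsets are limited to one consonant).
Each unlicensed consonant is deleted: /ʒ/, /h/.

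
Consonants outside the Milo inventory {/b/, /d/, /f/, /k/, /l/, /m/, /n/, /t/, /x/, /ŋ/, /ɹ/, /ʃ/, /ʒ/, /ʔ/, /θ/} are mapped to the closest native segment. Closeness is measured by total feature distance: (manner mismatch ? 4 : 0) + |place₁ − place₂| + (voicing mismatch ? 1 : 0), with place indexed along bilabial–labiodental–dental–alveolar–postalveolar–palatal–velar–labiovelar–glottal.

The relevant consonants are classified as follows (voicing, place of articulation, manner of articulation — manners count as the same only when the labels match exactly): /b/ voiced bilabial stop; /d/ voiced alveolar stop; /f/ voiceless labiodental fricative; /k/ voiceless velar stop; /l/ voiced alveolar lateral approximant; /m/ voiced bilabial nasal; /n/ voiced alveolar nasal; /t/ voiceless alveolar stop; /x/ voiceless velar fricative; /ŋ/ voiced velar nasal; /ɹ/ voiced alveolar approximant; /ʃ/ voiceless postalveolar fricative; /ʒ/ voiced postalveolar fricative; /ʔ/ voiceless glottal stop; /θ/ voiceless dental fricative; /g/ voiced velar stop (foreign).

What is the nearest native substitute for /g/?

k

/k/ is closest: same manner (stop), place distance 0 (velar→velar), voicing differs (+1); total 1. Next closest is /d/ at distance 3.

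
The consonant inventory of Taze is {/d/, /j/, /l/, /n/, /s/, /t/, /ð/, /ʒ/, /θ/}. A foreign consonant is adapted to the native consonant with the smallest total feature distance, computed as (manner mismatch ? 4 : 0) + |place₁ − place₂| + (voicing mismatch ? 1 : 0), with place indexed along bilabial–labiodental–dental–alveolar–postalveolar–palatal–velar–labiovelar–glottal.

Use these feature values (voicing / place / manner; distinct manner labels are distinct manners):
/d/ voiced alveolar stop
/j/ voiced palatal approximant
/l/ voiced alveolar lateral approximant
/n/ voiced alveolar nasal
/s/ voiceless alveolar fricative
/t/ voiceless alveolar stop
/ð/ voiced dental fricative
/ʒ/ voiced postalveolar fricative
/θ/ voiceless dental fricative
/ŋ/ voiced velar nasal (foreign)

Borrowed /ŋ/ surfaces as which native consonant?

n

/n/ is closest: same manner (nasal), place distance 3 (velar→alveolar), same voicing; total 3. Next closest is /j/ at distance 5.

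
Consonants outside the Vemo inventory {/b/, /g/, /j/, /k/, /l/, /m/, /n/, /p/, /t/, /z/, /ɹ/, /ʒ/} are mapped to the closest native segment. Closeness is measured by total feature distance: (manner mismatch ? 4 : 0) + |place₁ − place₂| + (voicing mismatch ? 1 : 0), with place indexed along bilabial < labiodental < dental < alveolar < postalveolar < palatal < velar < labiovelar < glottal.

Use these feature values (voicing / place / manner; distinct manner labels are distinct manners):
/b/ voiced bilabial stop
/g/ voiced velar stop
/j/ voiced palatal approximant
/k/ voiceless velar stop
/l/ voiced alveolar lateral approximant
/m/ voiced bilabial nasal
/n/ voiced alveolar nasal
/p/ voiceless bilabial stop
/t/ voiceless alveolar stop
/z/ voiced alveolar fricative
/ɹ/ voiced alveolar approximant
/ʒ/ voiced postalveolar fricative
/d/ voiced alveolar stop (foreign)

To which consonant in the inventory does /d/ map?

t

/t/ is closest: same manner (stop), place distance 0 (alveolar→alveolar), voicing differs (+1); total 1. Next closest is /b/ at distance 3.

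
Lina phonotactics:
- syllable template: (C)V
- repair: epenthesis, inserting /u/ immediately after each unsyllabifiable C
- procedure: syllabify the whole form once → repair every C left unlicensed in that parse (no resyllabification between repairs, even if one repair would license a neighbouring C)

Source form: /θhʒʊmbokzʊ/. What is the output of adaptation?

Syllabifying with onset maximization leaves /θ/, /h/, /m/, /k/ stranded (no codas are permitted; onsets are limited to one consonant).
Inserting the epenthetic vowel yields /θ/ → /θu/, /h/ → /hu/, /m/ → /mu/, /k/ → /ku/.

θuhuʒʊmubokuzʊ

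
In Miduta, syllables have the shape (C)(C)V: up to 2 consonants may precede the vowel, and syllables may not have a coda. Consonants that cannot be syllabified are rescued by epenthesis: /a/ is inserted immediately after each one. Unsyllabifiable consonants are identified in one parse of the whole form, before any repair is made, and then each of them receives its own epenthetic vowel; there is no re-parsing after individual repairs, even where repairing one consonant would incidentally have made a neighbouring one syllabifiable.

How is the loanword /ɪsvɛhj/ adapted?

ɪsvɛhaja

Under (C)(C)V, the unsyllabifiable consonants are /h/, /j/ (no codas are permitted; onsets may contain at most 2 consonants).
Each unlicensed consonant becomes the onset of a new syllable: /h/ → /ha/, /j/ → /ja/.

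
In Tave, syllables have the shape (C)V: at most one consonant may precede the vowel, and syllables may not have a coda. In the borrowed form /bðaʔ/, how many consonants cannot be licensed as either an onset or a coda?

2

Under (C)V, the unsyllabifiable consonants are /b/, /ʔ/ (no codas are permitted; onsets are limited to one consonant).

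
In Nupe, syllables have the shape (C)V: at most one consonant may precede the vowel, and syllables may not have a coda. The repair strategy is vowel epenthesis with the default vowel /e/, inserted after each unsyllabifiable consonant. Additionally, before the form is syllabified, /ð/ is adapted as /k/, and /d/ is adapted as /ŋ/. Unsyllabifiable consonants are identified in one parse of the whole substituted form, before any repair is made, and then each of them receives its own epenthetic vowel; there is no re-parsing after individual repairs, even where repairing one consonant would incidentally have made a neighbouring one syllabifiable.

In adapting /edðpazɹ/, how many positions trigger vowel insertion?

4

After substitution the input is /eŋkpazɹ/.
The unsyllabifiable consonants are /ŋ/, /k/, /z/, /ɹ/; each receives one epenthetic vowel.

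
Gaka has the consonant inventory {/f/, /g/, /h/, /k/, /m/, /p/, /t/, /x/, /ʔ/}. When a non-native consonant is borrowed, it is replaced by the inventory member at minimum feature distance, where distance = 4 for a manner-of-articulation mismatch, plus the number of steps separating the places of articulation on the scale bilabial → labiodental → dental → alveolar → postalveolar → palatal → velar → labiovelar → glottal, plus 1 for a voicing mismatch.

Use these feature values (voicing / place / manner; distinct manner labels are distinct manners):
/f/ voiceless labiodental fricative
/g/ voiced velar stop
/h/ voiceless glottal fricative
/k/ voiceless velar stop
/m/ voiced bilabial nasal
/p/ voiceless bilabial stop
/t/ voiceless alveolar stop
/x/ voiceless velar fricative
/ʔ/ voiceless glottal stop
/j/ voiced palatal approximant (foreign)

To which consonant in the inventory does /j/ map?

/g/ is closest: manner differs (approximant→stop, +4), place distance 1 (palatal→velar), same voicing; total 5. Next closest is /k/ at distance 6.

g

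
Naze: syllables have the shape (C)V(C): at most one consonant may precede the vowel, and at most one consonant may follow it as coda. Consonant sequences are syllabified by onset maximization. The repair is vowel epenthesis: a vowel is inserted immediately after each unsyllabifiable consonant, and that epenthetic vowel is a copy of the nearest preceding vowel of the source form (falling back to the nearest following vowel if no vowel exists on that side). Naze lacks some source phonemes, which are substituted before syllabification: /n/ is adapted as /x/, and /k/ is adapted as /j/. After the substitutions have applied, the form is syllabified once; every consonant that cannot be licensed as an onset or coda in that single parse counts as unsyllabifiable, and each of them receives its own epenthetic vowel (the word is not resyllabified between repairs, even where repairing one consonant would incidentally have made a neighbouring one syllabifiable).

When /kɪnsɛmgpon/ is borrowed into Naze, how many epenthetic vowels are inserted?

After substitution the input is /jɪxsɛmgpox/.
The unsyllabifiable consonants are /g/; each receives one epenthetic vowel.

1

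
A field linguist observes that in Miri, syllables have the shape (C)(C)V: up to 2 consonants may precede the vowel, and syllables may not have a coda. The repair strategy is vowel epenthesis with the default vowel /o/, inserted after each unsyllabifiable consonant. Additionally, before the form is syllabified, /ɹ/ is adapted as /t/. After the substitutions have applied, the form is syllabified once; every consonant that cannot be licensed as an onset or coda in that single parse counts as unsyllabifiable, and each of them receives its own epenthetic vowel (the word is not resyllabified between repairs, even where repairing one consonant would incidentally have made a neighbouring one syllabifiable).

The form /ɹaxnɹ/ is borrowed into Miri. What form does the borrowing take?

taxonoto

Substitution: /ɹ/ → /t/, giving /taxnt/.
Syllabifying with onset maximization leaves /x/, /n/, /t/ stranded (no codas are permitted; onsets may contain at most 2 consonants).
Each unlicensed consonant becomes the onset of a new syllable: /x/ → /xo/, /n/ → /no/, /t/ → /to/.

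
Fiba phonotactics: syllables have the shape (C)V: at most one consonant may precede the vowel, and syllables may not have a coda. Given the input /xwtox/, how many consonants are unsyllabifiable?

3

Under (C)V, the unsyllabifiable consonants are /x/, /w/, /x/ (no codas are permitted; onsets are limited to one consonant).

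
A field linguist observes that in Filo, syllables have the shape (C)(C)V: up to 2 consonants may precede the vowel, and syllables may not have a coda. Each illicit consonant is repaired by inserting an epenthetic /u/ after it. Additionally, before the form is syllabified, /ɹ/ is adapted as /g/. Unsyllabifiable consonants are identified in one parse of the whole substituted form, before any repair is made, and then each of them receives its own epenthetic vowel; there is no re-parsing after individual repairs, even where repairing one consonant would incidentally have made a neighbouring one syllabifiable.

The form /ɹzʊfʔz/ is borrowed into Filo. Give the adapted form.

Substitution: /ɹ/ → /g/, giving /gzʊfʔz/.
Syllabifying with onset maximization leaves /f/, /ʔ/, /z/ stranded (no codas are permitted; onsets may contain at most 2 consonants).
Each unlicensed consonant becomes the onset of a new syllable: /f/ → /fu/, /ʔ/ → /ʔu/, /z/ → /zu/.

gzʊfuʔuzu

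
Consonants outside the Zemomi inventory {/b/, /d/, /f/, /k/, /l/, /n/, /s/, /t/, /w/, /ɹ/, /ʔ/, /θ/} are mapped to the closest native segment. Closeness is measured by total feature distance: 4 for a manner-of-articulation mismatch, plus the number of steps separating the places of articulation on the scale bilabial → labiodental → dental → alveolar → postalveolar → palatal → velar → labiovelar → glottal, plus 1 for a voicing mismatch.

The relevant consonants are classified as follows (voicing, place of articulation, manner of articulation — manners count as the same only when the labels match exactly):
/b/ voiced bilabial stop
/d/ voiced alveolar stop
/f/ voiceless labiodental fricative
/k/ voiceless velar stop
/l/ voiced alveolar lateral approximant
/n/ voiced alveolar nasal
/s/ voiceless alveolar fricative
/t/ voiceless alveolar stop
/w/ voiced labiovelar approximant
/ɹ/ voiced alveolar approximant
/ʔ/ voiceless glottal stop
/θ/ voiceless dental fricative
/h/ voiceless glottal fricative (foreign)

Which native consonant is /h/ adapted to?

/ʔ/ is closest: manner differs (fricative→stop, +4), place distance 0 (glottal→glottal), same voicing; total 4. Next closest is /s/ at distance 5.

ʔ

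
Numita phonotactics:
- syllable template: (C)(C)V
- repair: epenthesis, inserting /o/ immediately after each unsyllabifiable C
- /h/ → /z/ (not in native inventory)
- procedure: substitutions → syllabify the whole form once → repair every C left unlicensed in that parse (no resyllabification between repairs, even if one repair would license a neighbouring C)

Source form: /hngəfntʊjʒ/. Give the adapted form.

Substitution: /h/ → /z/, giving /zngəfntʊjʒ/.
Syllabifying with onset maximization leaves /z/, /f/, /j/, /ʒ/ stranded (no codas are permitted; onsets may contain at most 2 consonants).
Each unlicensed consonant becomes the onset of a new syllable: /z/ → /zo/, /f/ → /fo/, /j/ → /jo/, /ʒ/ → /ʒo/.

zongəfontʊjoʒo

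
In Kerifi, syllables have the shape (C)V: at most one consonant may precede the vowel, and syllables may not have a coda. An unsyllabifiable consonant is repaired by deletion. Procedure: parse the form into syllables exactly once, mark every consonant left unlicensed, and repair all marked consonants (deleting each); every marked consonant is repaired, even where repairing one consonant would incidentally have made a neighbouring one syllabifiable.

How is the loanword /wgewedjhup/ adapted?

The consonants /w/, /d/, /j/, /p/ cannot be parsed into a legal (C)V syllable (no codas are permitted; onsets are limited to one consonant).
Each unlicensed consonant is deleted: /w/, /d/, /j/, /p/.

gewehu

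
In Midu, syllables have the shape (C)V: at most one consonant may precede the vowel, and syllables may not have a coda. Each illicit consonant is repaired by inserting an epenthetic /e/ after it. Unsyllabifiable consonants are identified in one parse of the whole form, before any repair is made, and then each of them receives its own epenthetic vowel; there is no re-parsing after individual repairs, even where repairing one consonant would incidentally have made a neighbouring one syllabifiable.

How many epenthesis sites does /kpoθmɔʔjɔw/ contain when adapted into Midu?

4

The unsyllabifiable consonants are /k/, /θ/, /ʔ/, /w/; each receives one epenthetic vowel.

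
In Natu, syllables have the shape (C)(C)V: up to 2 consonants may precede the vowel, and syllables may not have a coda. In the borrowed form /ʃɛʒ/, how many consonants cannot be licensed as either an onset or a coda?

1

The consonants /ʒ/ cannot be parsed into a legal (C)(C)V syllable (no codas are permitted; onsets may contain at most 2 consonants).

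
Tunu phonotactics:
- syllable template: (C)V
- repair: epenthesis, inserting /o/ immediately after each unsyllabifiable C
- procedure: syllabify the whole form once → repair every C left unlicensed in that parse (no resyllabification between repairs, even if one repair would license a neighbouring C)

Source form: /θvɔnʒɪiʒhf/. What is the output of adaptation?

θovɔnoʒɪiʒohofo

Syllabifying with onset maximization leaves /θ/, /n/, /ʒ/, /h/, /f/ stranded (no codas are permitted; onsets are limited to one consonant).
Each unlicensed consonant becomes the onset of a new syllable: /θ/ → /θo/, /n/ → /no/, /ʒ/ → /ʒo/, /h/ → /ho/, /f/ → /fo/.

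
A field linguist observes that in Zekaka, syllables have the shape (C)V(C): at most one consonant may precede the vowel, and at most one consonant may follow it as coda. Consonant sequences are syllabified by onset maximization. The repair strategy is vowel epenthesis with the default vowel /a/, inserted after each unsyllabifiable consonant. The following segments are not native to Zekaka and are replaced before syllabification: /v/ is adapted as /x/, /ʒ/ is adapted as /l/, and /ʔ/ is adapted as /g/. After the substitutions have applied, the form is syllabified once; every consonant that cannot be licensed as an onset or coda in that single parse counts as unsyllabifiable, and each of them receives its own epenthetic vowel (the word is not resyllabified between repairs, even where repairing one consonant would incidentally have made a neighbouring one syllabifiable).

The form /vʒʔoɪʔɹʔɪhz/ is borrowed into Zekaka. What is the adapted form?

Substitution: /v/ → /x/, /ʒ/ → /l/, /ʔ/ → /g/, giving /xlgoɪgɹgɪhz/.
The consonants /x/, /l/, /ɹ/, /z/ cannot be parsed into a legal (C)V(C) syllable (at most one coda consonant is licensed; onsets are limited to one consonant).
Each unlicensed consonant becomes the onset of a new syllable: /x/ → /xa/, /l/ → /la/, /ɹ/ → /ɹa/, /z/ → /za/.

xalagoɪgɹagɪhza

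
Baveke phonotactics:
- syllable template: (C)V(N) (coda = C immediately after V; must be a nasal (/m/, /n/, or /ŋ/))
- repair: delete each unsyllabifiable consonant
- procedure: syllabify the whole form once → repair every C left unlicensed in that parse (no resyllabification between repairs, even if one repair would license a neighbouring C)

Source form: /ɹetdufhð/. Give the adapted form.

The consonants /t/, /f/, /h/, /ð/ cannot be parsed into a legal (C)V(N) syllable (only a nasal (/m/, /n/, or /ŋ/) is licensed in coda position; onsets are limited to one consonant).
Deletion applies to /t/, /f/, /h/, /ð/.

ɹedu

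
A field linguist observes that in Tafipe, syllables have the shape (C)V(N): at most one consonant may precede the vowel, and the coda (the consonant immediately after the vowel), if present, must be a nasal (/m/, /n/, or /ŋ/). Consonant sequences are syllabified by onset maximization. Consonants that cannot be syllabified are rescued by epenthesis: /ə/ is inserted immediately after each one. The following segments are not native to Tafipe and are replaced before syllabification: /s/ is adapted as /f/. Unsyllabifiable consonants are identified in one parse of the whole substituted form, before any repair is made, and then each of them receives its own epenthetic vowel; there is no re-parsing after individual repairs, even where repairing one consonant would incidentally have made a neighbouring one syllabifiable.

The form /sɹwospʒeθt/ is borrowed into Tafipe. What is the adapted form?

Substitution: /s/ → /f/, giving /fɹwofpʒeθt/.
Under (C)V(N), the unsyllabifiable consonants are /f/, /ɹ/, /f/, /p/, /θ/, /t/ (only a nasal (/m/, /n/, or /ŋ/) is licensed in coda position; onsets are limited to one consonant).
Inserting the epenthetic vowel yields /f/ → /fə/, /ɹ/ → /ɹə/, /f/ → /fə/, /p/ → /pə/, /θ/ → /θə/, /t/ → /tə/.

fəɹəwofəpəʒeθətə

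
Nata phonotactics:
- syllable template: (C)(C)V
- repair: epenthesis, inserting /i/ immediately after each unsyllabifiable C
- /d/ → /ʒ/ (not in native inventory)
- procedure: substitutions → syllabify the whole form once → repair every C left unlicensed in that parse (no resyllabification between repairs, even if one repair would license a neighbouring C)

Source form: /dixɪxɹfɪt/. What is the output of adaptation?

Substitution: /d/ → /ʒ/, giving /ʒixɪxɹfɪt/.
Under (C)(C)V, the unsyllabifiable consonants are /x/, /t/ (no codas are permitted; onsets may contain at most 2 consonants).
Epenthesis after each stranded consonant: /x/ → /xi/, /t/ → /ti/.

ʒixɪxiɹfɪti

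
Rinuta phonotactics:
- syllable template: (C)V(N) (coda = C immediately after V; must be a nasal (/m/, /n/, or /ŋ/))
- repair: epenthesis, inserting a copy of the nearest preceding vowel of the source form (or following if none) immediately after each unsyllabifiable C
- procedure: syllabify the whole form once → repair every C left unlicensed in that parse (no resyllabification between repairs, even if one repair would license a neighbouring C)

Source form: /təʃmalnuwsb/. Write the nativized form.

təʃəmalanuwusubu

The consonants /ʃ/, /l/, /w/, /s/, /b/ cannot be parsed into a legal (C)V(N) syllable (only a nasal (/m/, /n/, or /ŋ/) is licensed in coda position; onsets are limited to one consonant).
Inserting the epenthetic vowel yields /ʃ/ → /ʃə/, /l/ → /la/, /w/ → /wu/, /s/ → /su/, /b/ → /bu/.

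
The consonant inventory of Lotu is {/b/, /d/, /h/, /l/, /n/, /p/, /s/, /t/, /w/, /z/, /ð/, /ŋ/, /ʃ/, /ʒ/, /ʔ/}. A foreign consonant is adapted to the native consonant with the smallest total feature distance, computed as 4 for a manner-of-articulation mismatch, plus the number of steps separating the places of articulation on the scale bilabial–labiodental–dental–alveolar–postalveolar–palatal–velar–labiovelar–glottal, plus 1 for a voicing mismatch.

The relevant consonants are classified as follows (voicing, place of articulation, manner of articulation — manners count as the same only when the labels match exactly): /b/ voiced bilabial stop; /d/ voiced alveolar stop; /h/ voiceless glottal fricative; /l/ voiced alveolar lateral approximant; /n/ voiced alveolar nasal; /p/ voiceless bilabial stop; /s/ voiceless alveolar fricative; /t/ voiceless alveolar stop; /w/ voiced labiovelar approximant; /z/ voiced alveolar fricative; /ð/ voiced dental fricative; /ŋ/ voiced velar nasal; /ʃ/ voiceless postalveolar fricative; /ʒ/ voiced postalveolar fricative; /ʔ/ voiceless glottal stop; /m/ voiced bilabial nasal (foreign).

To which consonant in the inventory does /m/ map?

/n/ is closest: same manner (nasal), place distance 3 (bilabial→alveolar), same voicing; total 3. Next closest is /b/ at distance 4.

n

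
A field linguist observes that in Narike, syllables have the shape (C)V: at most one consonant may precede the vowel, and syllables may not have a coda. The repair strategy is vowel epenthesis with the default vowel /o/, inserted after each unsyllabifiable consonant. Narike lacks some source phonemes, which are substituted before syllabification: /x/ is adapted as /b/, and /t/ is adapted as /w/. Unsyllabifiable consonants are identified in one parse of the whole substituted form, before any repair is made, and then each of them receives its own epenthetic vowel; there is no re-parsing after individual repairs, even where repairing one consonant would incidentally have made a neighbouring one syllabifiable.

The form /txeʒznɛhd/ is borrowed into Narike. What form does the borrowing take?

wobeʒozonɛhodo

Substitution: /t/ → /w/, /x/ → /b/, giving /wbeʒznɛhd/.
Syllabifying with onset maximization leaves /w/, /ʒ/, /z/, /h/, /d/ stranded (no codas are permitted; onsets are limited to one consonant).
Each unlicensed consonant becomes the onset of a new syllable: /w/ → /wo/, /ʒ/ → /ʒo/, /z/ → /zo/, /h/ → /ho/, /d/ → /do/.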